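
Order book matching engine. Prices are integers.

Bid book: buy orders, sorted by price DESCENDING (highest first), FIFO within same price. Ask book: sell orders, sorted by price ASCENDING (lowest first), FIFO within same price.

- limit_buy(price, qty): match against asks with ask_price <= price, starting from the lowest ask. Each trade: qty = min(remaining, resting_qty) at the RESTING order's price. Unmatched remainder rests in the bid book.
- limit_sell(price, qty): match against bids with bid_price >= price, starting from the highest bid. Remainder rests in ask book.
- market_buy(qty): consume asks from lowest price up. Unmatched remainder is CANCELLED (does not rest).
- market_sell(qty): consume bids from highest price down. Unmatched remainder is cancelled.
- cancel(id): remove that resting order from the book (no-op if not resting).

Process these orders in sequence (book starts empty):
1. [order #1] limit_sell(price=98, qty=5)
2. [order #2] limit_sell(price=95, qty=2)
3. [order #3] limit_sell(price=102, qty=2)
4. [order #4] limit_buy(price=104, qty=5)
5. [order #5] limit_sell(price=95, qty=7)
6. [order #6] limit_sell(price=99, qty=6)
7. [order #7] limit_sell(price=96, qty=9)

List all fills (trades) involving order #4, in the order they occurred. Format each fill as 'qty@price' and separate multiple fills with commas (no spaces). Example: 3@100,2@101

Answer: 2@95,3@98

Derivation:
After op 1 [order #1] limit_sell(price=98, qty=5): fills=none; bids=[-] asks=[#1:5@98]
After op 2 [order #2] limit_sell(price=95, qty=2): fills=none; bids=[-] asks=[#2:2@95 #1:5@98]
After op 3 [order #3] limit_sell(price=102, qty=2): fills=none; bids=[-] asks=[#2:2@95 #1:5@98 #3:2@102]
After op 4 [order #4] limit_buy(price=104, qty=5): fills=#4x#2:2@95 #4x#1:3@98; bids=[-] asks=[#1:2@98 #3:2@102]
After op 5 [order #5] limit_sell(price=95, qty=7): fills=none; bids=[-] asks=[#5:7@95 #1:2@98 #3:2@102]
After op 6 [order #6] limit_sell(price=99, qty=6): fills=none; bids=[-] asks=[#5:7@95 #1:2@98 #6:6@99 #3:2@102]
After op 7 [order #7] limit_sell(price=96, qty=9): fills=none; bids=[-] asks=[#5:7@95 #7:9@96 #1:2@98 #6:6@99 #3:2@102]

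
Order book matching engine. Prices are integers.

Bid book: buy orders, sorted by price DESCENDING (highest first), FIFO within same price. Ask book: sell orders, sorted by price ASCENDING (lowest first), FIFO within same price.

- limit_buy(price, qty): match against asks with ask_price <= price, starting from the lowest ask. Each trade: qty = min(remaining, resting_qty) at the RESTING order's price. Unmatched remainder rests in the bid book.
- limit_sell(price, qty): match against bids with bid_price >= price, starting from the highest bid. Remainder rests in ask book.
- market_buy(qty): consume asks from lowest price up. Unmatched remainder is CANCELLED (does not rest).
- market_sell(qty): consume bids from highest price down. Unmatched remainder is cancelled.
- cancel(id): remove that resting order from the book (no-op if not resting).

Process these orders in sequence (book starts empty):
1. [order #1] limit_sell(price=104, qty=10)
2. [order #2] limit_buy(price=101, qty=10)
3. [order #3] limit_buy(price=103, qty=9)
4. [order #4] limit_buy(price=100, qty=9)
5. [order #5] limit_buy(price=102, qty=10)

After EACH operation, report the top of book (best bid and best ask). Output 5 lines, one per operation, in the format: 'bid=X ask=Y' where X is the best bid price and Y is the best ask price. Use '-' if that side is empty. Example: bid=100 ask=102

After op 1 [order #1] limit_sell(price=104, qty=10): fills=none; bids=[-] asks=[#1:10@104]
After op 2 [order #2] limit_buy(price=101, qty=10): fills=none; bids=[#2:10@101] asks=[#1:10@104]
After op 3 [order #3] limit_buy(price=103, qty=9): fills=none; bids=[#3:9@103 #2:10@101] asks=[#1:10@104]
After op 4 [order #4] limit_buy(price=100, qty=9): fills=none; bids=[#3:9@103 #2:10@101 #4:9@100] asks=[#1:10@104]
After op 5 [order #5] limit_buy(price=102, qty=10): fills=none; bids=[#3:9@103 #5:10@102 #2:10@101 #4:9@100] asks=[#1:10@104]

Answer: bid=- ask=104
bid=101 ask=104
bid=103 ask=104
bid=103 ask=104
bid=103 ask=104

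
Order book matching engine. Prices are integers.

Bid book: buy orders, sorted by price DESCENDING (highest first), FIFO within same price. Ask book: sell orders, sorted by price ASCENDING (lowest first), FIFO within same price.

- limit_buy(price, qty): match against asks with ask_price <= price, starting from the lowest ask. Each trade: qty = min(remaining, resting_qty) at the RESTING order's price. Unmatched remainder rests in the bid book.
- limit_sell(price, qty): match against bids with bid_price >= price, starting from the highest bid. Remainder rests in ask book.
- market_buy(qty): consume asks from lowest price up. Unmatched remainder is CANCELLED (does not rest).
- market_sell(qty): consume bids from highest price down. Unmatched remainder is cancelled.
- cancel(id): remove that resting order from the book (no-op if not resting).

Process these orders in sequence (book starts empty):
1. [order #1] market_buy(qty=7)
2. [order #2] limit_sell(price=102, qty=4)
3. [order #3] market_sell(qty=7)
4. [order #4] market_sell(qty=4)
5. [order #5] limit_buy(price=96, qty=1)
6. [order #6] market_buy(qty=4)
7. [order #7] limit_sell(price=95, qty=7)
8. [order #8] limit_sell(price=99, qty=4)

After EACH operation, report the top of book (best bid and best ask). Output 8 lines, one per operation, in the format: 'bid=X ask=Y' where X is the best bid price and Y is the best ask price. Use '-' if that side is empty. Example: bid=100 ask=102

After op 1 [order #1] market_buy(qty=7): fills=none; bids=[-] asks=[-]
After op 2 [order #2] limit_sell(price=102, qty=4): fills=none; bids=[-] asks=[#2:4@102]
After op 3 [order #3] market_sell(qty=7): fills=none; bids=[-] asks=[#2:4@102]
After op 4 [order #4] market_sell(qty=4): fills=none; bids=[-] asks=[#2:4@102]
After op 5 [order #5] limit_buy(price=96, qty=1): fills=none; bids=[#5:1@96] asks=[#2:4@102]
After op 6 [order #6] market_buy(qty=4): fills=#6x#2:4@102; bids=[#5:1@96] asks=[-]
After op 7 [order #7] limit_sell(price=95, qty=7): fills=#5x#7:1@96; bids=[-] asks=[#7:6@95]
After op 8 [order #8] limit_sell(price=99, qty=4): fills=none; bids=[-] asks=[#7:6@95 #8:4@99]

Answer: bid=- ask=-
bid=- ask=102
bid=- ask=102
bid=- ask=102
bid=96 ask=102
bid=96 ask=-
bid=- ask=95
bid=- ask=95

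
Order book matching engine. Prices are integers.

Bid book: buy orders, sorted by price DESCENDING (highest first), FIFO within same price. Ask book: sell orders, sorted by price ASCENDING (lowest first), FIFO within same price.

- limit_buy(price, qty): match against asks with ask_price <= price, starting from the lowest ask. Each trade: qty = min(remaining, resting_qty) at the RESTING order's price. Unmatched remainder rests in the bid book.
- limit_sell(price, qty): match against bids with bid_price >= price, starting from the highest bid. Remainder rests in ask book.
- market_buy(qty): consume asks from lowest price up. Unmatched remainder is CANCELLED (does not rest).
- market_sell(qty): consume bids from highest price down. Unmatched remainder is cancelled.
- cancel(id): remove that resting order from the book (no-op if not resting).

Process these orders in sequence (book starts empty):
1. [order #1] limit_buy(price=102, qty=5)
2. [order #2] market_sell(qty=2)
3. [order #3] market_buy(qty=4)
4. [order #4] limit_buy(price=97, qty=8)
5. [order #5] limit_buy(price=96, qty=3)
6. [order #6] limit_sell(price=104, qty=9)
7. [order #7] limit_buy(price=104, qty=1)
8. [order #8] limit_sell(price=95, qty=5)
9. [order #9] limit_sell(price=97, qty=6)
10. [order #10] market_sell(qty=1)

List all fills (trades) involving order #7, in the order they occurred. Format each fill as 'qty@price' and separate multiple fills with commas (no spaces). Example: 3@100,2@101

Answer: 1@104

Derivation:
After op 1 [order #1] limit_buy(price=102, qty=5): fills=none; bids=[#1:5@102] asks=[-]
After op 2 [order #2] market_sell(qty=2): fills=#1x#2:2@102; bids=[#1:3@102] asks=[-]
After op 3 [order #3] market_buy(qty=4): fills=none; bids=[#1:3@102] asks=[-]
After op 4 [order #4] limit_buy(price=97, qty=8): fills=none; bids=[#1:3@102 #4:8@97] asks=[-]
After op 5 [order #5] limit_buy(price=96, qty=3): fills=none; bids=[#1:3@102 #4:8@97 #5:3@96] asks=[-]
After op 6 [order #6] limit_sell(price=104, qty=9): fills=none; bids=[#1:3@102 #4:8@97 #5:3@96] asks=[#6:9@104]
After op 7 [order #7] limit_buy(price=104, qty=1): fills=#7x#6:1@104; bids=[#1:3@102 #4:8@97 #5:3@96] asks=[#6:8@104]
After op 8 [order #8] limit_sell(price=95, qty=5): fills=#1x#8:3@102 #4x#8:2@97; bids=[#4:6@97 #5:3@96] asks=[#6:8@104]
After op 9 [order #9] limit_sell(price=97, qty=6): fills=#4x#9:6@97; bids=[#5:3@96] asks=[#6:8@104]
After op 10 [order #10] market_sell(qty=1): fills=#5x#10:1@96; bids=[#5:2@96] asks=[#6:8@104]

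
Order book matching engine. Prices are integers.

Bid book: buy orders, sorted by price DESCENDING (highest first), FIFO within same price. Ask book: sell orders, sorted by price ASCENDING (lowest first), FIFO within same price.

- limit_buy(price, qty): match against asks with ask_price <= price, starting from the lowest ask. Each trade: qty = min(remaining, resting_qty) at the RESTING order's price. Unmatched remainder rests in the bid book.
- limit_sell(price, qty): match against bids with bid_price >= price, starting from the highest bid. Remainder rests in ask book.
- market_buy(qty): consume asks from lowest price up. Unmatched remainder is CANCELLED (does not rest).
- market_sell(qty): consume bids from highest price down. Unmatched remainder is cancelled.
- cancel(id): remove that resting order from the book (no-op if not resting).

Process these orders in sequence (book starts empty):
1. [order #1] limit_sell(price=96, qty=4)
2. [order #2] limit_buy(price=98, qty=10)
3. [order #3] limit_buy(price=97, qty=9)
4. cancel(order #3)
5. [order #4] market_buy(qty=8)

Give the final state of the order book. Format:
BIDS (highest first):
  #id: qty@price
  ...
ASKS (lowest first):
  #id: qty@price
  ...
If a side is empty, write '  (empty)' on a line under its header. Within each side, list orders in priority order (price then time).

Answer: BIDS (highest first):
  #2: 6@98
ASKS (lowest first):
  (empty)

Derivation:
After op 1 [order #1] limit_sell(price=96, qty=4): fills=none; bids=[-] asks=[#1:4@96]
After op 2 [order #2] limit_buy(price=98, qty=10): fills=#2x#1:4@96; bids=[#2:6@98] asks=[-]
After op 3 [order #3] limit_buy(price=97, qty=9): fills=none; bids=[#2:6@98 #3:9@97] asks=[-]
After op 4 cancel(order #3): fills=none; bids=[#2:6@98] asks=[-]
After op 5 [order #4] market_buy(qty=8): fills=none; bids=[#2:6@98] asks=[-]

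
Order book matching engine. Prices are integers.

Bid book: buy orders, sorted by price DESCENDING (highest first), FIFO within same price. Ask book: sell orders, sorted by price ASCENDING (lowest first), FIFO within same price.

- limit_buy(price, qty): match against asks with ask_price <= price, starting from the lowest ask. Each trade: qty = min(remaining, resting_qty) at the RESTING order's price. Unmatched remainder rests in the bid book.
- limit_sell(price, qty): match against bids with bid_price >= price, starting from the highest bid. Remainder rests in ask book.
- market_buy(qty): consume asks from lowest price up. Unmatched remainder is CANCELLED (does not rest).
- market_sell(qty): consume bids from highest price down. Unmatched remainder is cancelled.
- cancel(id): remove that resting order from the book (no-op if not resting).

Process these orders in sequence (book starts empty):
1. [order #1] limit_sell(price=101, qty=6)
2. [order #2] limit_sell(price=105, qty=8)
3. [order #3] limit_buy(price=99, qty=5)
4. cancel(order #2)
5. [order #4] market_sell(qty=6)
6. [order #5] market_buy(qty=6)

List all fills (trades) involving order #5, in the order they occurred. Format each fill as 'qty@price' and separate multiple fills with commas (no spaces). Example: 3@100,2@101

After op 1 [order #1] limit_sell(price=101, qty=6): fills=none; bids=[-] asks=[#1:6@101]
After op 2 [order #2] limit_sell(price=105, qty=8): fills=none; bids=[-] asks=[#1:6@101 #2:8@105]
After op 3 [order #3] limit_buy(price=99, qty=5): fills=none; bids=[#3:5@99] asks=[#1:6@101 #2:8@105]
After op 4 cancel(order #2): fills=none; bids=[#3:5@99] asks=[#1:6@101]
After op 5 [order #4] market_sell(qty=6): fills=#3x#4:5@99; bids=[-] asks=[#1:6@101]
After op 6 [order #5] market_buy(qty=6): fills=#5x#1:6@101; bids=[-] asks=[-]

Answer: 6@101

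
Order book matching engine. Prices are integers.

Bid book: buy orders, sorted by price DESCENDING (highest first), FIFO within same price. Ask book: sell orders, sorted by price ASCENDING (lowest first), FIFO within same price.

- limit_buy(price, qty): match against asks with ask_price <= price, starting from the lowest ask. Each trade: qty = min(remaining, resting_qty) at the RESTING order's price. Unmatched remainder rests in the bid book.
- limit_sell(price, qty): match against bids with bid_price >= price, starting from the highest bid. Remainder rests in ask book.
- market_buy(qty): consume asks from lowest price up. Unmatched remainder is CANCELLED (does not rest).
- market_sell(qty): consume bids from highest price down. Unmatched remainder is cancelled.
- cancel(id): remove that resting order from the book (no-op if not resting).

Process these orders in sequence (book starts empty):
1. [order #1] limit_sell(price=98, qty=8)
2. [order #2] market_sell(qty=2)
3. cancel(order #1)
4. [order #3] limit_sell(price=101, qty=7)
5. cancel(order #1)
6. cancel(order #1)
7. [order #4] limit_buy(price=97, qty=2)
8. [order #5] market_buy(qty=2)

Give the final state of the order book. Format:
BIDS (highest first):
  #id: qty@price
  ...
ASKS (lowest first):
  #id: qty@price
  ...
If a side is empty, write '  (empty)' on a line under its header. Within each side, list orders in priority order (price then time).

After op 1 [order #1] limit_sell(price=98, qty=8): fills=none; bids=[-] asks=[#1:8@98]
After op 2 [order #2] market_sell(qty=2): fills=none; bids=[-] asks=[#1:8@98]
After op 3 cancel(order #1): fills=none; bids=[-] asks=[-]
After op 4 [order #3] limit_sell(price=101, qty=7): fills=none; bids=[-] asks=[#3:7@101]
After op 5 cancel(order #1): fills=none; bids=[-] asks=[#3:7@101]
After op 6 cancel(order #1): fills=none; bids=[-] asks=[#3:7@101]
After op 7 [order #4] limit_buy(price=97, qty=2): fills=none; bids=[#4:2@97] asks=[#3:7@101]
After op 8 [order #5] market_buy(qty=2): fills=#5x#3:2@101; bids=[#4:2@97] asks=[#3:5@101]

Answer: BIDS (highest first):
  #4: 2@97
ASKS (lowest first):
  #3: 5@101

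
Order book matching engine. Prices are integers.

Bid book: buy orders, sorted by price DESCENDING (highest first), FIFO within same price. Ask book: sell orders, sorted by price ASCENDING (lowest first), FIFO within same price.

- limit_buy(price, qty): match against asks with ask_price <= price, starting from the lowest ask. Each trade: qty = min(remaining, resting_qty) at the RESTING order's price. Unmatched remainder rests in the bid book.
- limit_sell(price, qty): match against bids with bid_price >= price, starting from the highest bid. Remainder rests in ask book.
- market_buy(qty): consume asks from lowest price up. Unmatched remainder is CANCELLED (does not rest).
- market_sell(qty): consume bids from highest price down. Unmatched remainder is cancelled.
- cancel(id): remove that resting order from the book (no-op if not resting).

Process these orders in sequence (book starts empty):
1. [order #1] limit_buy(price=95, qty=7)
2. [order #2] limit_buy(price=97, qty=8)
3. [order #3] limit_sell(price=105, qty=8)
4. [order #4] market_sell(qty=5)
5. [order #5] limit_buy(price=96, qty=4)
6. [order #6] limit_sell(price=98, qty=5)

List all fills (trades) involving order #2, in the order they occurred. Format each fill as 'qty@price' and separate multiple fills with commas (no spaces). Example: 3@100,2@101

Answer: 5@97

Derivation:
After op 1 [order #1] limit_buy(price=95, qty=7): fills=none; bids=[#1:7@95] asks=[-]
After op 2 [order #2] limit_buy(price=97, qty=8): fills=none; bids=[#2:8@97 #1:7@95] asks=[-]
After op 3 [order #3] limit_sell(price=105, qty=8): fills=none; bids=[#2:8@97 #1:7@95] asks=[#3:8@105]
After op 4 [order #4] market_sell(qty=5): fills=#2x#4:5@97; bids=[#2:3@97 #1:7@95] asks=[#3:8@105]
After op 5 [order #5] limit_buy(price=96, qty=4): fills=none; bids=[#2:3@97 #5:4@96 #1:7@95] asks=[#3:8@105]
After op 6 [order #6] limit_sell(price=98, qty=5): fills=none; bids=[#2:3@97 #5:4@96 #1:7@95] asks=[#6:5@98 #3:8@105]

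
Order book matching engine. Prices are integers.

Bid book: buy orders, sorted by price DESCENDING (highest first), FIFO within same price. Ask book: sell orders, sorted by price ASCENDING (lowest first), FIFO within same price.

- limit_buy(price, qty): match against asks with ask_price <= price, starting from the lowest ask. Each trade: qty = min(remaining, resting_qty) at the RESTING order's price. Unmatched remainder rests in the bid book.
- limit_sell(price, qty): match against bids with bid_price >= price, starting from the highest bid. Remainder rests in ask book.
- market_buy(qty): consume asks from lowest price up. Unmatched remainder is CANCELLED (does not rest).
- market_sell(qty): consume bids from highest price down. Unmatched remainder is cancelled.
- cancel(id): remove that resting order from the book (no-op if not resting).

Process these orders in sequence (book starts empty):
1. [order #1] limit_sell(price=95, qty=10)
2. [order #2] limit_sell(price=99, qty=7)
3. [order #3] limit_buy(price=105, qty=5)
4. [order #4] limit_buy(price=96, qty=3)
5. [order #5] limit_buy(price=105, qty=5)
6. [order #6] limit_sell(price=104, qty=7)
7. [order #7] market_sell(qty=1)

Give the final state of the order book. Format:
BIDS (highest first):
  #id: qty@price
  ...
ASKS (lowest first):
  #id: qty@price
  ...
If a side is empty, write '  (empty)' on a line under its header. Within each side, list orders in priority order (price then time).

After op 1 [order #1] limit_sell(price=95, qty=10): fills=none; bids=[-] asks=[#1:10@95]
After op 2 [order #2] limit_sell(price=99, qty=7): fills=none; bids=[-] asks=[#1:10@95 #2:7@99]
After op 3 [order #3] limit_buy(price=105, qty=5): fills=#3x#1:5@95; bids=[-] asks=[#1:5@95 #2:7@99]
After op 4 [order #4] limit_buy(price=96, qty=3): fills=#4x#1:3@95; bids=[-] asks=[#1:2@95 #2:7@99]
After op 5 [order #5] limit_buy(price=105, qty=5): fills=#5x#1:2@95 #5x#2:3@99; bids=[-] asks=[#2:4@99]
After op 6 [order #6] limit_sell(price=104, qty=7): fills=none; bids=[-] asks=[#2:4@99 #6:7@104]
After op 7 [order #7] market_sell(qty=1): fills=none; bids=[-] asks=[#2:4@99 #6:7@104]

Answer: BIDS (highest first):
  (empty)
ASKS (lowest first):
  #2: 4@99
  #6: 7@104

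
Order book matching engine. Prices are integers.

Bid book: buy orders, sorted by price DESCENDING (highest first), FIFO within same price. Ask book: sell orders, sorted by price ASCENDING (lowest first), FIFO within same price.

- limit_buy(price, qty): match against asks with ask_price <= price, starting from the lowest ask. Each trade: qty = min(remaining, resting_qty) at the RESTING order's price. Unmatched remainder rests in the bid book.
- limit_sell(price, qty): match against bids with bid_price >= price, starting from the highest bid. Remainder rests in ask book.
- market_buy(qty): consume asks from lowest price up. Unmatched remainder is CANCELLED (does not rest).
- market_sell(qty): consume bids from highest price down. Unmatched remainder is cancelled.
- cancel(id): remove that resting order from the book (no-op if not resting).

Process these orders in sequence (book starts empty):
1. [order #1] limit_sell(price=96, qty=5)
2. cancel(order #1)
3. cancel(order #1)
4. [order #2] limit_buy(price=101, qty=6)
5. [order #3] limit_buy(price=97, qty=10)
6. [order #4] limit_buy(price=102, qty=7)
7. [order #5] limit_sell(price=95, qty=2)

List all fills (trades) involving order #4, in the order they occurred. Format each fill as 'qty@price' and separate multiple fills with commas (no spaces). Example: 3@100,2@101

After op 1 [order #1] limit_sell(price=96, qty=5): fills=none; bids=[-] asks=[#1:5@96]
After op 2 cancel(order #1): fills=none; bids=[-] asks=[-]
After op 3 cancel(order #1): fills=none; bids=[-] asks=[-]
After op 4 [order #2] limit_buy(price=101, qty=6): fills=none; bids=[#2:6@101] asks=[-]
After op 5 [order #3] limit_buy(price=97, qty=10): fills=none; bids=[#2:6@101 #3:10@97] asks=[-]
After op 6 [order #4] limit_buy(price=102, qty=7): fills=none; bids=[#4:7@102 #2:6@101 #3:10@97] asks=[-]
After op 7 [order #5] limit_sell(price=95, qty=2): fills=#4x#5:2@102; bids=[#4:5@102 #2:6@101 #3:10@97] asks=[-]

Answer: 2@102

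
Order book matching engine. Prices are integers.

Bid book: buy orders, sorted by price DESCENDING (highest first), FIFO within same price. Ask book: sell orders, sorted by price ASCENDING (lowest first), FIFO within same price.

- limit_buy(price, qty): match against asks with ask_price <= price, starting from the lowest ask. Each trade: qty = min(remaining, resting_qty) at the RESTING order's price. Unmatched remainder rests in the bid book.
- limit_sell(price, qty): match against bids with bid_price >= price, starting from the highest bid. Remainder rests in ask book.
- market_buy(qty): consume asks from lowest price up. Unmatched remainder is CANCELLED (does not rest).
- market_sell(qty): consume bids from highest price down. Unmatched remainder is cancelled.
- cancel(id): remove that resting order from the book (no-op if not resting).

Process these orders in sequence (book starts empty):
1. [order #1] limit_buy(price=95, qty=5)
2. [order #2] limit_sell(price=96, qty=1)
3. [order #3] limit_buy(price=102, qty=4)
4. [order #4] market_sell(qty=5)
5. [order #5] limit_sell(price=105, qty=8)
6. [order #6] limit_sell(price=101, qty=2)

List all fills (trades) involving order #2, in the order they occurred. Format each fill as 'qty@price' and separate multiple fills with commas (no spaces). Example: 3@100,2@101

Answer: 1@96

Derivation:
After op 1 [order #1] limit_buy(price=95, qty=5): fills=none; bids=[#1:5@95] asks=[-]
After op 2 [order #2] limit_sell(price=96, qty=1): fills=none; bids=[#1:5@95] asks=[#2:1@96]
After op 3 [order #3] limit_buy(price=102, qty=4): fills=#3x#2:1@96; bids=[#3:3@102 #1:5@95] asks=[-]
After op 4 [order #4] market_sell(qty=5): fills=#3x#4:3@102 #1x#4:2@95; bids=[#1:3@95] asks=[-]
After op 5 [order #5] limit_sell(price=105, qty=8): fills=none; bids=[#1:3@95] asks=[#5:8@105]
After op 6 [order #6] limit_sell(price=101, qty=2): fills=none; bids=[#1:3@95] asks=[#6:2@101 #5:8@105]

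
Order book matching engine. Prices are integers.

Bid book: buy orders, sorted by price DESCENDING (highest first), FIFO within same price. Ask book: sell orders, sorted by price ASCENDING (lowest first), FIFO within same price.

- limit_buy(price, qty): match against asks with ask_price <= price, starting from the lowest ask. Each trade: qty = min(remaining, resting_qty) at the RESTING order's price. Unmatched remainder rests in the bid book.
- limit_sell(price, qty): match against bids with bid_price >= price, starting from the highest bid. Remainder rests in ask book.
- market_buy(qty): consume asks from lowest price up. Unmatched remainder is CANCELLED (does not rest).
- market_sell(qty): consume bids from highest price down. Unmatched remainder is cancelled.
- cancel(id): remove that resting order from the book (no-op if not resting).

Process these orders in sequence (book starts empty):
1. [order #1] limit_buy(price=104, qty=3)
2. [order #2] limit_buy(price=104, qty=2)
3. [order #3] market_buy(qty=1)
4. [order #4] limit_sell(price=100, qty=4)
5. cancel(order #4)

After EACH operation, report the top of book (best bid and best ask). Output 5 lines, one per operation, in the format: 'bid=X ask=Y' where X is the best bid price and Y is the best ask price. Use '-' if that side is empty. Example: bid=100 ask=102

After op 1 [order #1] limit_buy(price=104, qty=3): fills=none; bids=[#1:3@104] asks=[-]
After op 2 [order #2] limit_buy(price=104, qty=2): fills=none; bids=[#1:3@104 #2:2@104] asks=[-]
After op 3 [order #3] market_buy(qty=1): fills=none; bids=[#1:3@104 #2:2@104] asks=[-]
After op 4 [order #4] limit_sell(price=100, qty=4): fills=#1x#4:3@104 #2x#4:1@104; bids=[#2:1@104] asks=[-]
After op 5 cancel(order #4): fills=none; bids=[#2:1@104] asks=[-]

Answer: bid=104 ask=-
bid=104 ask=-
bid=104 ask=-
bid=104 ask=-
bid=104 ask=-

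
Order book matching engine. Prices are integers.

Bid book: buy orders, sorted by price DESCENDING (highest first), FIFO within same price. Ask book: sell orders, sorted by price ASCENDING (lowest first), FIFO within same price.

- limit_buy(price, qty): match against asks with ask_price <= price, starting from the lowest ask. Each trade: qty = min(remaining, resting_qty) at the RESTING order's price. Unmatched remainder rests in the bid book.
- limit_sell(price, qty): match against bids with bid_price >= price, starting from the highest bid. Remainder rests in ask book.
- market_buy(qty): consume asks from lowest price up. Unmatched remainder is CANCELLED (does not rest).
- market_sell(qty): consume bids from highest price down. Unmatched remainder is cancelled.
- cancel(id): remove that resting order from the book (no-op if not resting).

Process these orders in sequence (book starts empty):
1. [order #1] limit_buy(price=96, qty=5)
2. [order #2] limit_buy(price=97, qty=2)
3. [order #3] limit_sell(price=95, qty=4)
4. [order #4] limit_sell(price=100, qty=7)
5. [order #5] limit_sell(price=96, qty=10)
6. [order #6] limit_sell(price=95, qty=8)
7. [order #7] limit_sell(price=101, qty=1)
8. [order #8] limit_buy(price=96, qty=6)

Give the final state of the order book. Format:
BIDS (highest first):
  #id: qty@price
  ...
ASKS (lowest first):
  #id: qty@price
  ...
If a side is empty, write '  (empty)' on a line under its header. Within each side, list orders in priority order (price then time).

Answer: BIDS (highest first):
  (empty)
ASKS (lowest first):
  #6: 2@95
  #5: 7@96
  #4: 7@100
  #7: 1@101

Derivation:
After op 1 [order #1] limit_buy(price=96, qty=5): fills=none; bids=[#1:5@96] asks=[-]
After op 2 [order #2] limit_buy(price=97, qty=2): fills=none; bids=[#2:2@97 #1:5@96] asks=[-]
After op 3 [order #3] limit_sell(price=95, qty=4): fills=#2x#3:2@97 #1x#3:2@96; bids=[#1:3@96] asks=[-]
After op 4 [order #4] limit_sell(price=100, qty=7): fills=none; bids=[#1:3@96] asks=[#4:7@100]
After op 5 [order #5] limit_sell(price=96, qty=10): fills=#1x#5:3@96; bids=[-] asks=[#5:7@96 #4:7@100]
After op 6 [order #6] limit_sell(price=95, qty=8): fills=none; bids=[-] asks=[#6:8@95 #5:7@96 #4:7@100]
After op 7 [order #7] limit_sell(price=101, qty=1): fills=none; bids=[-] asks=[#6:8@95 #5:7@96 #4:7@100 #7:1@101]
After op 8 [order #8] limit_buy(price=96, qty=6): fills=#8x#6:6@95; bids=[-] asks=[#6:2@95 #5:7@96 #4:7@100 #7:1@101]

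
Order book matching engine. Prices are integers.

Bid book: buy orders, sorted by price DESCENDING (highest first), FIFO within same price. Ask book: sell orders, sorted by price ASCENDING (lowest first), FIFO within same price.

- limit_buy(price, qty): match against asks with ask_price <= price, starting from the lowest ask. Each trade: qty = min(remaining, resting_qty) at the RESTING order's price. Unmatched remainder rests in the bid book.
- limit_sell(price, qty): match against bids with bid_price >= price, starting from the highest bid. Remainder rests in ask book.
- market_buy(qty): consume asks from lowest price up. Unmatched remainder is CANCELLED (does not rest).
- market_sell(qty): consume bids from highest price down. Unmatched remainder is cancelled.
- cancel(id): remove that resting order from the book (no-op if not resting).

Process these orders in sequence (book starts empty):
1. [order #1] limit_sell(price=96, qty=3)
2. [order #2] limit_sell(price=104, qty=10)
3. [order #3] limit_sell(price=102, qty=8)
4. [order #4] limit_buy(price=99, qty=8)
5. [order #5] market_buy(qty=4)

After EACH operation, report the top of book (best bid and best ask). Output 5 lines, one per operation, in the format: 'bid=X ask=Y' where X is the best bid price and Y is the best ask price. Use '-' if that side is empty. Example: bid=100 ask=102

After op 1 [order #1] limit_sell(price=96, qty=3): fills=none; bids=[-] asks=[#1:3@96]
After op 2 [order #2] limit_sell(price=104, qty=10): fills=none; bids=[-] asks=[#1:3@96 #2:10@104]
After op 3 [order #3] limit_sell(price=102, qty=8): fills=none; bids=[-] asks=[#1:3@96 #3:8@102 #2:10@104]
After op 4 [order #4] limit_buy(price=99, qty=8): fills=#4x#1:3@96; bids=[#4:5@99] asks=[#3:8@102 #2:10@104]
After op 5 [order #5] market_buy(qty=4): fills=#5x#3:4@102; bids=[#4:5@99] asks=[#3:4@102 #2:10@104]

Answer: bid=- ask=96
bid=- ask=96
bid=- ask=96
bid=99 ask=102
bid=99 ask=102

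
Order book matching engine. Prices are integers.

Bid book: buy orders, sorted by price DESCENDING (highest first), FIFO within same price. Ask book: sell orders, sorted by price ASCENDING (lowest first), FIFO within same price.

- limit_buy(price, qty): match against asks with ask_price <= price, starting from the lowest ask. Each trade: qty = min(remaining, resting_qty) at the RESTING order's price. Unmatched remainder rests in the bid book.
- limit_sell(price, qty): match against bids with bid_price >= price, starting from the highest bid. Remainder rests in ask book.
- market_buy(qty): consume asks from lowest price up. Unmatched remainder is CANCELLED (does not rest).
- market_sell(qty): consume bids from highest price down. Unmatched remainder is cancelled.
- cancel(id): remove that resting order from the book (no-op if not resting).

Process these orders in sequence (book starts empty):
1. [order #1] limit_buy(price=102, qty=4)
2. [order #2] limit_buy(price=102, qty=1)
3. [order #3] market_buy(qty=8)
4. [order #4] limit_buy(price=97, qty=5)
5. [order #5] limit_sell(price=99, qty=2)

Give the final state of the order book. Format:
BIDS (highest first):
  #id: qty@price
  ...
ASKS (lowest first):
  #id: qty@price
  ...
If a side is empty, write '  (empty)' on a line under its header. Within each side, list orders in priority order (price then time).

Answer: BIDS (highest first):
  #1: 2@102
  #2: 1@102
  #4: 5@97
ASKS (lowest first):
  (empty)

Derivation:
After op 1 [order #1] limit_buy(price=102, qty=4): fills=none; bids=[#1:4@102] asks=[-]
After op 2 [order #2] limit_buy(price=102, qty=1): fills=none; bids=[#1:4@102 #2:1@102] asks=[-]
After op 3 [order #3] market_buy(qty=8): fills=none; bids=[#1:4@102 #2:1@102] asks=[-]
After op 4 [order #4] limit_buy(price=97, qty=5): fills=none; bids=[#1:4@102 #2:1@102 #4:5@97] asks=[-]
After op 5 [order #5] limit_sell(price=99, qty=2): fills=#1x#5:2@102; bids=[#1:2@102 #2:1@102 #4:5@97] asks=[-]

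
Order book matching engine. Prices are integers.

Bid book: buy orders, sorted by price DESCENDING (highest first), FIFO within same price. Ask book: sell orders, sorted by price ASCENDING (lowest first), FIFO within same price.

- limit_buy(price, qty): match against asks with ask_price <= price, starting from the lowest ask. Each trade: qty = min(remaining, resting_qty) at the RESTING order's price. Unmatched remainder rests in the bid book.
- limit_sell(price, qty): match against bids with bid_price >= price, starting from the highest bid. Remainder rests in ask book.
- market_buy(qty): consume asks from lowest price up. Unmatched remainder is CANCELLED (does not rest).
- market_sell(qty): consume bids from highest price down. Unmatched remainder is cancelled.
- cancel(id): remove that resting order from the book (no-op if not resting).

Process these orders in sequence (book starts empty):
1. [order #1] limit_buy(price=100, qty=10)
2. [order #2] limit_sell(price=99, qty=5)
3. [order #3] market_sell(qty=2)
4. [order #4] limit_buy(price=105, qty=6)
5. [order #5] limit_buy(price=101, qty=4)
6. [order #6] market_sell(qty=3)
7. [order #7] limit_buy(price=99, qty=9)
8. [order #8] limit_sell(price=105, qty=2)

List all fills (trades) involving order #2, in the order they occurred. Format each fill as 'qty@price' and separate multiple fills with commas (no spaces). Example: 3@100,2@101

Answer: 5@100

Derivation:
After op 1 [order #1] limit_buy(price=100, qty=10): fills=none; bids=[#1:10@100] asks=[-]
After op 2 [order #2] limit_sell(price=99, qty=5): fills=#1x#2:5@100; bids=[#1:5@100] asks=[-]
After op 3 [order #3] market_sell(qty=2): fills=#1x#3:2@100; bids=[#1:3@100] asks=[-]
After op 4 [order #4] limit_buy(price=105, qty=6): fills=none; bids=[#4:6@105 #1:3@100] asks=[-]
After op 5 [order #5] limit_buy(price=101, qty=4): fills=none; bids=[#4:6@105 #5:4@101 #1:3@100] asks=[-]
After op 6 [order #6] market_sell(qty=3): fills=#4x#6:3@105; bids=[#4:3@105 #5:4@101 #1:3@100] asks=[-]
After op 7 [order #7] limit_buy(price=99, qty=9): fills=none; bids=[#4:3@105 #5:4@101 #1:3@100 #7:9@99] asks=[-]
After op 8 [order #8] limit_sell(price=105, qty=2): fills=#4x#8:2@105; bids=[#4:1@105 #5:4@101 #1:3@100 #7:9@99] asks=[-]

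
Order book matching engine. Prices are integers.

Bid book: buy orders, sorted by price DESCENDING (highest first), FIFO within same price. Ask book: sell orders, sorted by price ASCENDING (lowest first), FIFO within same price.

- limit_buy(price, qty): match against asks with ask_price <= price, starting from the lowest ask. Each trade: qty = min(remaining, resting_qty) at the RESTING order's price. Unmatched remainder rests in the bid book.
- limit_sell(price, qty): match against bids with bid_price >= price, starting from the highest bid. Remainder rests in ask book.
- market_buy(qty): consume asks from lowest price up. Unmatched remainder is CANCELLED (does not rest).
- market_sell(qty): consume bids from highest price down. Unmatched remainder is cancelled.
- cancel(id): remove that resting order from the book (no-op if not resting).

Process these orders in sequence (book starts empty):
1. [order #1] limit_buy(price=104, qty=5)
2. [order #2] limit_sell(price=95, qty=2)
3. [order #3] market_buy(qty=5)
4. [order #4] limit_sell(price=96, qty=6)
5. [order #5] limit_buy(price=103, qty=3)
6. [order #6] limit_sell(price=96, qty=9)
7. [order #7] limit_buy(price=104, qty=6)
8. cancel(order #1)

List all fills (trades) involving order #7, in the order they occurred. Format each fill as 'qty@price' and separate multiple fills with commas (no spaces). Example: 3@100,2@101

After op 1 [order #1] limit_buy(price=104, qty=5): fills=none; bids=[#1:5@104] asks=[-]
After op 2 [order #2] limit_sell(price=95, qty=2): fills=#1x#2:2@104; bids=[#1:3@104] asks=[-]
After op 3 [order #3] market_buy(qty=5): fills=none; bids=[#1:3@104] asks=[-]
After op 4 [order #4] limit_sell(price=96, qty=6): fills=#1x#4:3@104; bids=[-] asks=[#4:3@96]
After op 5 [order #5] limit_buy(price=103, qty=3): fills=#5x#4:3@96; bids=[-] asks=[-]
After op 6 [order #6] limit_sell(price=96, qty=9): fills=none; bids=[-] asks=[#6:9@96]
After op 7 [order #7] limit_buy(price=104, qty=6): fills=#7x#6:6@96; bids=[-] asks=[#6:3@96]
After op 8 cancel(order #1): fills=none; bids=[-] asks=[#6:3@96]

Answer: 6@96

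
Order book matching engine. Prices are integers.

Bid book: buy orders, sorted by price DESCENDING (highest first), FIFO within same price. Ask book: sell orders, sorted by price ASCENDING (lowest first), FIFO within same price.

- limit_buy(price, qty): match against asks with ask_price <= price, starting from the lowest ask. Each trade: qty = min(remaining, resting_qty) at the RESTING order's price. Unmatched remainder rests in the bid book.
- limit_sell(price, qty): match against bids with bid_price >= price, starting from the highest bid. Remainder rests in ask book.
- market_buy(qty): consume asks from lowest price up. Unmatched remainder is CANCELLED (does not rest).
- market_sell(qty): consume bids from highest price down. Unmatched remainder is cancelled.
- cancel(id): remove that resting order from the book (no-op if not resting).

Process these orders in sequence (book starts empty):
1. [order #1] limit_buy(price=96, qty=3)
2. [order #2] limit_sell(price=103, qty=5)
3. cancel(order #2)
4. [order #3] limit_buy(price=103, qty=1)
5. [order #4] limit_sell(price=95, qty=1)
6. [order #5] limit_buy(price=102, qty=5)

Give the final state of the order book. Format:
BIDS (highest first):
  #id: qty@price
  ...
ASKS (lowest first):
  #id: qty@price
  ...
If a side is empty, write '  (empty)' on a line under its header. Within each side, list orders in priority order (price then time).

Answer: BIDS (highest first):
  #5: 5@102
  #1: 3@96
ASKS (lowest first):
  (empty)

Derivation:
After op 1 [order #1] limit_buy(price=96, qty=3): fills=none; bids=[#1:3@96] asks=[-]
After op 2 [order #2] limit_sell(price=103, qty=5): fills=none; bids=[#1:3@96] asks=[#2:5@103]
After op 3 cancel(order #2): fills=none; bids=[#1:3@96] asks=[-]
After op 4 [order #3] limit_buy(price=103, qty=1): fills=none; bids=[#3:1@103 #1:3@96] asks=[-]
After op 5 [order #4] limit_sell(price=95, qty=1): fills=#3x#4:1@103; bids=[#1:3@96] asks=[-]
After op 6 [order #5] limit_buy(price=102, qty=5): fills=none; bids=[#5:5@102 #1:3@96] asks=[-]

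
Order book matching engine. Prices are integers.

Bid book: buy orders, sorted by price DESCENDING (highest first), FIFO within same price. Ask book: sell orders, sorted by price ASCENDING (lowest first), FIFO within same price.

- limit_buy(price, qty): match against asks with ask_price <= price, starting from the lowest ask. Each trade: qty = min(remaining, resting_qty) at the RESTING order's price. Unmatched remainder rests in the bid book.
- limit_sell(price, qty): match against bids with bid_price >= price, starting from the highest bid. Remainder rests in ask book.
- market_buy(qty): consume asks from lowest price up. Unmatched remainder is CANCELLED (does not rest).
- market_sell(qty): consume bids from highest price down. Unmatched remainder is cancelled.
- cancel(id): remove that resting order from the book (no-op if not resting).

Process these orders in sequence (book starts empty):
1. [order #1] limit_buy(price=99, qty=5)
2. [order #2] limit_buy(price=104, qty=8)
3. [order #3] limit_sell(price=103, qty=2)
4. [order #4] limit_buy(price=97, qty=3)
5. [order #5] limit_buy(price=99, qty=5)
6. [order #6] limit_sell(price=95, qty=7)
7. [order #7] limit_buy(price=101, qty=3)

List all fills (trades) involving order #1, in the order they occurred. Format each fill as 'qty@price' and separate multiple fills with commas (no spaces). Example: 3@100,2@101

After op 1 [order #1] limit_buy(price=99, qty=5): fills=none; bids=[#1:5@99] asks=[-]
After op 2 [order #2] limit_buy(price=104, qty=8): fills=none; bids=[#2:8@104 #1:5@99] asks=[-]
After op 3 [order #3] limit_sell(price=103, qty=2): fills=#2x#3:2@104; bids=[#2:6@104 #1:5@99] asks=[-]
After op 4 [order #4] limit_buy(price=97, qty=3): fills=none; bids=[#2:6@104 #1:5@99 #4:3@97] asks=[-]
After op 5 [order #5] limit_buy(price=99, qty=5): fills=none; bids=[#2:6@104 #1:5@99 #5:5@99 #4:3@97] asks=[-]
After op 6 [order #6] limit_sell(price=95, qty=7): fills=#2x#6:6@104 #1x#6:1@99; bids=[#1:4@99 #5:5@99 #4:3@97] asks=[-]
After op 7 [order #7] limit_buy(price=101, qty=3): fills=none; bids=[#7:3@101 #1:4@99 #5:5@99 #4:3@97] asks=[-]

Answer: 1@99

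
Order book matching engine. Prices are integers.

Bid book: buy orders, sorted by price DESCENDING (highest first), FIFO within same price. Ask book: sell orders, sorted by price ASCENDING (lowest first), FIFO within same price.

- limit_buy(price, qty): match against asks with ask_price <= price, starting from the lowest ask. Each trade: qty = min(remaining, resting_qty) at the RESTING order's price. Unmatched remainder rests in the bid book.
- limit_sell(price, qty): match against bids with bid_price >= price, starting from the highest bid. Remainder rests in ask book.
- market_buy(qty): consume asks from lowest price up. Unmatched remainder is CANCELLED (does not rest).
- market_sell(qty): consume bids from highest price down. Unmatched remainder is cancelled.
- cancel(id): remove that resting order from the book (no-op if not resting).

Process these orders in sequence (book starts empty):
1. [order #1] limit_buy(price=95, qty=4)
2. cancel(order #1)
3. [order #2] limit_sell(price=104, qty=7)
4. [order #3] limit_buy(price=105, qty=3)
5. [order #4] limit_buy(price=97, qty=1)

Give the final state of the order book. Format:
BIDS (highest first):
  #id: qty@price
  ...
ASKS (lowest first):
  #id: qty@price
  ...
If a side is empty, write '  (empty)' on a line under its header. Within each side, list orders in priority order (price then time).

After op 1 [order #1] limit_buy(price=95, qty=4): fills=none; bids=[#1:4@95] asks=[-]
After op 2 cancel(order #1): fills=none; bids=[-] asks=[-]
After op 3 [order #2] limit_sell(price=104, qty=7): fills=none; bids=[-] asks=[#2:7@104]
After op 4 [order #3] limit_buy(price=105, qty=3): fills=#3x#2:3@104; bids=[-] asks=[#2:4@104]
After op 5 [order #4] limit_buy(price=97, qty=1): fills=none; bids=[#4:1@97] asks=[#2:4@104]

Answer: BIDS (highest first):
  #4: 1@97
ASKS (lowest first):
  #2: 4@104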